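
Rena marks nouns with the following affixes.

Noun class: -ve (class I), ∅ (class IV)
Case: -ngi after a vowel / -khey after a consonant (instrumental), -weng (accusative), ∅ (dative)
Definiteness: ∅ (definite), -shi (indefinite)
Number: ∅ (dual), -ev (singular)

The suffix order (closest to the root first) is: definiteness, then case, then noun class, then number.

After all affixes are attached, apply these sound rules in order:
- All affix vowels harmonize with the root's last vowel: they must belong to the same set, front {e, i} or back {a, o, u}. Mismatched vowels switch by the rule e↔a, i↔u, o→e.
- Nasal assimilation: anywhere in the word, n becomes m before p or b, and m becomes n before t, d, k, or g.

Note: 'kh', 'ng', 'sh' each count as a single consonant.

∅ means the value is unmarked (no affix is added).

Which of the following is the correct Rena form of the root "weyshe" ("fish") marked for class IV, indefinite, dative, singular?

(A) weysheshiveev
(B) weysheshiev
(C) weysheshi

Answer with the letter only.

B

Attach definiteness indefinite -shi → weysheshi.
case = dative: zero marking, form stays weysheshi.
noun class = class IV: zero marking, form stays weysheshi.
Attach number singular -ev → weysheshiev.
Vowel harmony: no change.
Nasal assimilation: no change.
So the correct form is weysheshiev, option (B).
(C) weysheshi is wrong: it uses dual instead of singular for number.
(A) weysheshiveev is wrong: it uses class I instead of class IV for noun class.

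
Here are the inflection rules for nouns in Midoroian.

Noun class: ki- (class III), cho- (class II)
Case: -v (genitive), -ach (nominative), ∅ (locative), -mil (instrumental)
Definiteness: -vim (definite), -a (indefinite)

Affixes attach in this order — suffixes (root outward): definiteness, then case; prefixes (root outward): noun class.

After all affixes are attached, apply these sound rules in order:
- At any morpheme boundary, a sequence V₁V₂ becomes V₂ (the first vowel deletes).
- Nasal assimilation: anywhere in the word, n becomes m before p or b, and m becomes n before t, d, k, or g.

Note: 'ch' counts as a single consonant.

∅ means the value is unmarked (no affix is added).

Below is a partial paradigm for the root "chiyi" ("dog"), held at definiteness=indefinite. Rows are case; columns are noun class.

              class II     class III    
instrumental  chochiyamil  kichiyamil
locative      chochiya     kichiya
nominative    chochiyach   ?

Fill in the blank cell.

kichiyach

Attach definiteness indefinite -a → chiyia.
Attach case nominative -ach → chiyiaach.
Attach noun class class III ki- → kichiyiaach.
Apply vowel deletion: kichiyiaach → kichiyach.
Nasal assimilation: no change.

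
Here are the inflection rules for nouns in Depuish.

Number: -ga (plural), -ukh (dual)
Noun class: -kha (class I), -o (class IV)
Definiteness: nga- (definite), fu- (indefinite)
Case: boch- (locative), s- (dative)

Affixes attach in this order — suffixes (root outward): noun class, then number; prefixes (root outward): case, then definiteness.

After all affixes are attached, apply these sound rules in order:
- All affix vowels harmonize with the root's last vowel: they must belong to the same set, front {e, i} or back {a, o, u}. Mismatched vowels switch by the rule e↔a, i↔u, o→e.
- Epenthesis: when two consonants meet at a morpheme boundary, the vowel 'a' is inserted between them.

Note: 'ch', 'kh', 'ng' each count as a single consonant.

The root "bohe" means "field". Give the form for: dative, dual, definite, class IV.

Attach noun class class IV -o → boheo.
Attach case dative s- → sboheo.
Attach definiteness definite nga- → ngasboheo.
Attach number dual -ukh → ngasboheoukh.
Apply vowel harmony: ngasboheoukh → ngesboheeikh.
Apply epenthesis: ngesboheeikh → ngesaboheeikh.

ngesaboheeikh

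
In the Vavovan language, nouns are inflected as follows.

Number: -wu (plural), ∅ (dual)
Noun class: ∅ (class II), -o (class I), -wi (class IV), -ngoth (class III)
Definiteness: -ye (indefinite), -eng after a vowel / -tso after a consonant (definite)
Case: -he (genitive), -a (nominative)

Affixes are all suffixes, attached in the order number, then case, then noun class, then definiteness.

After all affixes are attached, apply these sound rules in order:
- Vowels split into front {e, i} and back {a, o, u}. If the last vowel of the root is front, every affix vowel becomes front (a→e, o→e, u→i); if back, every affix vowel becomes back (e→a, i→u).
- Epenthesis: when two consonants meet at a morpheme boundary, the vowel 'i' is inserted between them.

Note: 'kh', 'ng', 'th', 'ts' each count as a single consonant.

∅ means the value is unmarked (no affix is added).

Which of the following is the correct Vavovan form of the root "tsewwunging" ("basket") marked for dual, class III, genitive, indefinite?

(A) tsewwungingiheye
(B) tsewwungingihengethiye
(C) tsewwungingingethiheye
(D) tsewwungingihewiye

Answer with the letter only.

B

number = dual: zero marking, form stays tsewwunging.
Attach case genitive -he → tsewwunginghe.
Attach noun class class III -ngoth → tsewwunginghengoth.
Attach definiteness indefinite -ye → tsewwunginghengothye.
Apply vowel harmony: tsewwunginghengothye → tsewwunginghengethye.
Apply epenthesis: tsewwunginghengethye → tsewwungingihengethiye.
So the correct form is tsewwungingihengethiye, option (B).
(A) tsewwungingiheye is wrong: it uses class II instead of class III for noun class.
(D) tsewwungingihewiye is wrong: it uses class IV instead of class III for noun class.
(C) tsewwungingingethiheye is wrong: it has the affixes in the wrong order.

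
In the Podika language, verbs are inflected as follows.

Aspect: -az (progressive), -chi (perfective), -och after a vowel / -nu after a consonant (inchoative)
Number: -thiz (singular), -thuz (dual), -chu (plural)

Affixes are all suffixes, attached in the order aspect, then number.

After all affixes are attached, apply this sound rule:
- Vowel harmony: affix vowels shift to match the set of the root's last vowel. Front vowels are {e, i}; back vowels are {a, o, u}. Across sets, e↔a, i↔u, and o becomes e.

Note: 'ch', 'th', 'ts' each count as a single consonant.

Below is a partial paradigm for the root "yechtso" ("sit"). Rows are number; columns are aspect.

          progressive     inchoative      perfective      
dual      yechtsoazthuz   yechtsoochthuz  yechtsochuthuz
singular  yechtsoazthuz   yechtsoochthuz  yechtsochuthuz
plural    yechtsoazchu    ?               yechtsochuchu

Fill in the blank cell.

yechtsoochchu

Attach aspect inchoative -och (after vowel 'o') → yechtsooch.
Attach number plural -chu → yechtsoochchu.
Vowel harmony: no change.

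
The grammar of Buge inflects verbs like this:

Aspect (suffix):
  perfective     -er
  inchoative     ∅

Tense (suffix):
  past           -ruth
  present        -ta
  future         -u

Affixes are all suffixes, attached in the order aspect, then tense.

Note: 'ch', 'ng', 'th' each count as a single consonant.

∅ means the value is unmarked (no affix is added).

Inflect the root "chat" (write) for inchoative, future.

aspect = inchoative: zero marking, form stays chat.
Attach tense future -u → chatu.

chatu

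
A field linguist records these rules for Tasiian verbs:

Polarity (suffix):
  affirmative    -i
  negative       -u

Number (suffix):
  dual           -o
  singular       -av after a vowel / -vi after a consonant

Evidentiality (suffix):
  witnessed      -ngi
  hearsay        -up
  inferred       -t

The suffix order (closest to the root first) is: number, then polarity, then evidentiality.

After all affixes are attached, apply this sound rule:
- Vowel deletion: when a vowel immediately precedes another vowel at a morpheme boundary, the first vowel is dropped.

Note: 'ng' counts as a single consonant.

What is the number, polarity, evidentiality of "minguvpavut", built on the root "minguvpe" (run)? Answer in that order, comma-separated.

Segment: minguvpe-av-u-t.
number: -av/vi → singular.
polarity: -u → negative.
evidentiality: -t → inferred.

singular, negative, inferred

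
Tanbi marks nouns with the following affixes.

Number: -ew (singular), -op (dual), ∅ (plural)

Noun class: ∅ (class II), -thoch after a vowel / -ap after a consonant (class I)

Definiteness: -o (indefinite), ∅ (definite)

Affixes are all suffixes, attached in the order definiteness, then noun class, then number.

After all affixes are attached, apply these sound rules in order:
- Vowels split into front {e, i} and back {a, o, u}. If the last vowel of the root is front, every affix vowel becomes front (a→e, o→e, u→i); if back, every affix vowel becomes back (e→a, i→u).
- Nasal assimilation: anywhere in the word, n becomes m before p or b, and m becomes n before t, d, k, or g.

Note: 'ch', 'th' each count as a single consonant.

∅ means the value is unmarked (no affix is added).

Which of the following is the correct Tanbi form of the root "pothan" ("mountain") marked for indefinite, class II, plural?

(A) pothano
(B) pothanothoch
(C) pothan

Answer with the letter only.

Attach definiteness indefinite -o → pothano.
noun class = class II: zero marking, form stays pothano.
number = plural: zero marking, form stays pothano.
Vowel harmony: no change.
Nasal assimilation: no change.
So the correct form is pothano, option (A).
(C) pothan is wrong: it uses definite instead of indefinite for definiteness.
(B) pothanothoch is wrong: it uses class I instead of class II for noun class.

A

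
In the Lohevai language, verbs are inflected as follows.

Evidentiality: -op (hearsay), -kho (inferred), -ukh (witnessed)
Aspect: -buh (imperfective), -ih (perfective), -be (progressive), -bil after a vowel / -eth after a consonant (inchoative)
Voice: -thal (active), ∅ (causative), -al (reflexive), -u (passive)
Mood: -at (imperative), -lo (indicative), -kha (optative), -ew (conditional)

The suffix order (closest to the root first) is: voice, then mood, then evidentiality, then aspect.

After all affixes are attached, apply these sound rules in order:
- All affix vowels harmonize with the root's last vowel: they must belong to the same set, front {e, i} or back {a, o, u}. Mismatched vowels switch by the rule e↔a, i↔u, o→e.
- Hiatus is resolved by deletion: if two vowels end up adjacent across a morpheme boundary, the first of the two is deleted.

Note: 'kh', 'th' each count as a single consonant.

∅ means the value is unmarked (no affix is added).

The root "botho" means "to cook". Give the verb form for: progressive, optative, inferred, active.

bothothalkhakhoba

Attach voice active -thal → bothothal.
Attach mood optative -kha → bothothalkha.
Attach evidentiality inferred -kho → bothothalkhakho.
Attach aspect progressive -be → bothothalkhakhobe.
Apply vowel harmony: bothothalkhakhobe → bothothalkhakhoba.
Vowel deletion: no change.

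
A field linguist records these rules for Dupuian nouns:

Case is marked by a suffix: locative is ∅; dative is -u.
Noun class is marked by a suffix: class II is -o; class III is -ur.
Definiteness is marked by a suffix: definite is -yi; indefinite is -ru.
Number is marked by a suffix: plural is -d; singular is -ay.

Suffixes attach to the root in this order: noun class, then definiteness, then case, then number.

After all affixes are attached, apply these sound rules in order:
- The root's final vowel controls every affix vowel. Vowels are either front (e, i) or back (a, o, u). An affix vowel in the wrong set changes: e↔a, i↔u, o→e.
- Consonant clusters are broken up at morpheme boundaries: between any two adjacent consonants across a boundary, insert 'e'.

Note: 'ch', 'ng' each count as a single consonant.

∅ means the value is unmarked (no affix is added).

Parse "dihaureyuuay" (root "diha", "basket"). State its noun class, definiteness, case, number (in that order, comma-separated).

class III, definite, dative, singular

Segment: diha-ur-yi-u-ay.
noun class: -ur → class III.
definiteness: -yi → definite.
case: -u → dative.
number: -ay → singular.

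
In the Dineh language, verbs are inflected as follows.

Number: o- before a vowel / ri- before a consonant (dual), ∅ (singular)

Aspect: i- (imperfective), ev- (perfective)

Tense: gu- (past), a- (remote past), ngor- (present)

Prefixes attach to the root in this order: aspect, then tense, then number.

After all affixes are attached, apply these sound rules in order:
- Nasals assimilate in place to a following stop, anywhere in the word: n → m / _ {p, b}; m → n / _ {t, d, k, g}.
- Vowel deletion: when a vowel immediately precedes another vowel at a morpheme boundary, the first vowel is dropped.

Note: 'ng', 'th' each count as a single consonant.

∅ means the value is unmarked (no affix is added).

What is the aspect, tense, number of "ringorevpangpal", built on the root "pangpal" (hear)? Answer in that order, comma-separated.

Segment: ri-ngor-ev-pangpal.
aspect: ev- → perfective.
tense: ngor- → present.
number: o/ri- → dual.

perfective, present, dual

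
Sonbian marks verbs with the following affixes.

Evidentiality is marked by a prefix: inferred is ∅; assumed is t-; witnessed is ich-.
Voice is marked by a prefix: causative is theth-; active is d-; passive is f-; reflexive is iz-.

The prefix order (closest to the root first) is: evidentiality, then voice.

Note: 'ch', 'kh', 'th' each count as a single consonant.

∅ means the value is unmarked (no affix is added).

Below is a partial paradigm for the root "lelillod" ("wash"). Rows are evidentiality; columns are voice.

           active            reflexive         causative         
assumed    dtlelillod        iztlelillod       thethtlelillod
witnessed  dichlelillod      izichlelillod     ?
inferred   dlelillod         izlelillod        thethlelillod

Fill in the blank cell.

thethichlelillod

Attach evidentiality witnessed ich- → ichlelillod.
Attach voice causative theth- → thethichlelillod.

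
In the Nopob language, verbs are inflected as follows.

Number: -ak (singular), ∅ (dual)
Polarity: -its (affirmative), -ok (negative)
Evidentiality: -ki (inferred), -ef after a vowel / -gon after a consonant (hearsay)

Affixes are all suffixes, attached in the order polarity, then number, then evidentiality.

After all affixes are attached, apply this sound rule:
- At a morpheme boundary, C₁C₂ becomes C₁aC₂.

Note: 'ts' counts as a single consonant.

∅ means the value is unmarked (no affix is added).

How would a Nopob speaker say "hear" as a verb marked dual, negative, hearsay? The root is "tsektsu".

Attach polarity negative -ok → tsektsuok.
number = dual: zero marking, form stays tsektsuok.
Attach evidentiality hearsay -gon (after consonant 'k') → tsektsuokgon.
Apply epenthesis: tsektsuokgon → tsektsuokagon.

tsektsuokagon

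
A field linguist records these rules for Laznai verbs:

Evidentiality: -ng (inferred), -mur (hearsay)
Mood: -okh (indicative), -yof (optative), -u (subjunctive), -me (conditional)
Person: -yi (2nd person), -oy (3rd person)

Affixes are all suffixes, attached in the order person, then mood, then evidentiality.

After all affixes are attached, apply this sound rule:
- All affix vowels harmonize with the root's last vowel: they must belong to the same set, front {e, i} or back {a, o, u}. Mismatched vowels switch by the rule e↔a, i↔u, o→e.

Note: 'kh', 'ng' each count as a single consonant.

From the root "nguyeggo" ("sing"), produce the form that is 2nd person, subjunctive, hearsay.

nguyeggoyuumur

Attach person 2nd person -yi → nguyeggoyi.
Attach mood subjunctive -u → nguyeggoyiu.
Attach evidentiality hearsay -mur → nguyeggoyiumur.
Apply vowel harmony: nguyeggoyiumur → nguyeggoyuumur.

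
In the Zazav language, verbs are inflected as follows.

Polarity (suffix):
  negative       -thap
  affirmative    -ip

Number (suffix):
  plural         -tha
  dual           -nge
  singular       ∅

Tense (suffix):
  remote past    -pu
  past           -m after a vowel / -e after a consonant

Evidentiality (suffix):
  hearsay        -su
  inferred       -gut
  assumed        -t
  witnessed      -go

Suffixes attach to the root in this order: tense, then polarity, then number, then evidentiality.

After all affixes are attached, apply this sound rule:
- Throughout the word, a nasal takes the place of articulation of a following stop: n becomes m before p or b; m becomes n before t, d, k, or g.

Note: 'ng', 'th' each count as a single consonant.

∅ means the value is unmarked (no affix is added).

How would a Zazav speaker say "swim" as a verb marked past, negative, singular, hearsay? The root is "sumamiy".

sumamiyethapsu

Attach tense past -e (after consonant 'y') → sumamiye.
Attach polarity negative -thap → sumamiyethap.
number = singular: zero marking, form stays sumamiyethap.
Attach evidentiality hearsay -su → sumamiyethapsu.
Nasal assimilation: no change.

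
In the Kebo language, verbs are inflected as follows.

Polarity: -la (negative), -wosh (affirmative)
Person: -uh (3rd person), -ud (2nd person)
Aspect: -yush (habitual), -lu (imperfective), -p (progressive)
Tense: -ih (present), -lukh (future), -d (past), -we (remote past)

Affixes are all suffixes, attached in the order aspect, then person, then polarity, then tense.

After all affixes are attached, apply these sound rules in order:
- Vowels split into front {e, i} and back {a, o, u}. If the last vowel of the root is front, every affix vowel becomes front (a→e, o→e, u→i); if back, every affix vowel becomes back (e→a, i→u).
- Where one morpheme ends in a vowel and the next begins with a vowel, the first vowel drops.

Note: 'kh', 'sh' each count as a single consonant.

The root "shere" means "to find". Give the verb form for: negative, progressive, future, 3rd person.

sherepihlelikh

Attach aspect progressive -p → sherep.
Attach person 3rd person -uh → sherepuh.
Attach polarity negative -la → sherepuhla.
Attach tense future -lukh → sherepuhlalukh.
Apply vowel harmony: sherepuhlalukh → sherepihlelikh.
Vowel deletion: no change.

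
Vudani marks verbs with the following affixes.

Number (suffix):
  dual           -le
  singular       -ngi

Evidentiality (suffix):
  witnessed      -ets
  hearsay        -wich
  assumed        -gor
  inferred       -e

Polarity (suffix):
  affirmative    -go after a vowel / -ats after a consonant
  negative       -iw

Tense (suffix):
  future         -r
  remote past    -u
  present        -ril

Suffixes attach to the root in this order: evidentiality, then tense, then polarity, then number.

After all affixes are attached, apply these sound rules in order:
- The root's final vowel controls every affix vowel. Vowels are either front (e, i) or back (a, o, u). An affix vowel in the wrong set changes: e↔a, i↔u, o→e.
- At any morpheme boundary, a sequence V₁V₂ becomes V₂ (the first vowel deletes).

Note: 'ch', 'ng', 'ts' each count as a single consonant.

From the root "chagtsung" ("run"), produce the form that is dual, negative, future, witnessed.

chagtsungatsruwla

Attach evidentiality witnessed -ets → chagtsungets.
Attach tense future -r → chagtsungetsr.
Attach polarity negative -iw → chagtsungetsriw.
Attach number dual -le → chagtsungetsriwle.
Apply vowel harmony: chagtsungetsriwle → chagtsungatsruwla.
Vowel deletion: no change.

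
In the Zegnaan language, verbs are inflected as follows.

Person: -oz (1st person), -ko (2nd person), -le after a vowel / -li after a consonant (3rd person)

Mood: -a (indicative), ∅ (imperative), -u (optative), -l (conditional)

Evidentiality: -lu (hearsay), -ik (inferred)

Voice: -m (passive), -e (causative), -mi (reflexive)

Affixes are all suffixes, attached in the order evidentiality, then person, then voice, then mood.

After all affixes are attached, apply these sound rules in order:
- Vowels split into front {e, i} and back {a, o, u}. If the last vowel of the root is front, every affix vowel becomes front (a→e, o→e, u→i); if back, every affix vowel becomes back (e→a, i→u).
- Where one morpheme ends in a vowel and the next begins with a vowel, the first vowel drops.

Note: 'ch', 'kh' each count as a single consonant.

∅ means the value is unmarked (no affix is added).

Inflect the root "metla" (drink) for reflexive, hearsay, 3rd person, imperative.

Attach evidentiality hearsay -lu → metlalu.
Attach person 3rd person -le (after vowel 'u') → metlalule.
Attach voice reflexive -mi → metlalulemi.
mood = imperative: zero marking, form stays metlalulemi.
Apply vowel harmony: metlalulemi → metlalulamu.
Vowel deletion: no change.

metlalulamu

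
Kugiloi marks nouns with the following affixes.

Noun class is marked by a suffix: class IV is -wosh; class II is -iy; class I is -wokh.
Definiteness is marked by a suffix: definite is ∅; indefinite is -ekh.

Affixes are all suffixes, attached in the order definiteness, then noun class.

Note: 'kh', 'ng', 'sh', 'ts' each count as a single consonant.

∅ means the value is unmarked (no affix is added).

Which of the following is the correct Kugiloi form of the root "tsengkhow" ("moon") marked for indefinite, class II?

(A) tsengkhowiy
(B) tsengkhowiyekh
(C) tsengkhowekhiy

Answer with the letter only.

C

Attach definiteness indefinite -ekh → tsengkhowekh.
Attach noun class class II -iy → tsengkhowekhiy.
So the correct form is tsengkhowekhiy, option (C).
(A) tsengkhowiy is wrong: it uses definite instead of indefinite for definiteness.
(B) tsengkhowiyekh is wrong: it has the affixes in the wrong order.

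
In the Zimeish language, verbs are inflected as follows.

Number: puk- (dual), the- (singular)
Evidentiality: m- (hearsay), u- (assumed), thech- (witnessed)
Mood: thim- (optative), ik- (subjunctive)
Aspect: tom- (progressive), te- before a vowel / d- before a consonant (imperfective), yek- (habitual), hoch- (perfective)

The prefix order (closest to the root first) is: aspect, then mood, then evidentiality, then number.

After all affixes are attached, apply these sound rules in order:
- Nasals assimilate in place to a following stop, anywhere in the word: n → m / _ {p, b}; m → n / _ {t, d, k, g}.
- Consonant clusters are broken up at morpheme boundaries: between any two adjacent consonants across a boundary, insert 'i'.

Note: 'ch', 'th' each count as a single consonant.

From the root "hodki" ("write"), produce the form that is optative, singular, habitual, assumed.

Attach aspect habitual yek- → yekhodki.
Attach mood optative thim- → thimyekhodki.
Attach evidentiality assumed u- → uthimyekhodki.
Attach number singular the- → theuthimyekhodki.
Nasal assimilation: no change.
Apply epenthesis: theuthimyekhodki → theuthimiyekihodki.

theuthimiyekihodki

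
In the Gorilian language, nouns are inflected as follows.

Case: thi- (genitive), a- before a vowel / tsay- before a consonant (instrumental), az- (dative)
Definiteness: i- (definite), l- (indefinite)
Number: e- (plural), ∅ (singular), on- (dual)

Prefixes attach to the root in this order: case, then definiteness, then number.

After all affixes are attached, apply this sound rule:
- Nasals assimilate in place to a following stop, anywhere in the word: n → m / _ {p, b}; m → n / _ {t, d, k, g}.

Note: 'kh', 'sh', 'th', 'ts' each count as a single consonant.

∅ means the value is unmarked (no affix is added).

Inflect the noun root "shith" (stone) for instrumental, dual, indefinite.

Attach case instrumental tsay- (before consonant 'sh') → tsayshith.
Attach definiteness indefinite l- → ltsayshith.
Attach number dual on- → onltsayshith.
Nasal assimilation: no change.

onltsayshith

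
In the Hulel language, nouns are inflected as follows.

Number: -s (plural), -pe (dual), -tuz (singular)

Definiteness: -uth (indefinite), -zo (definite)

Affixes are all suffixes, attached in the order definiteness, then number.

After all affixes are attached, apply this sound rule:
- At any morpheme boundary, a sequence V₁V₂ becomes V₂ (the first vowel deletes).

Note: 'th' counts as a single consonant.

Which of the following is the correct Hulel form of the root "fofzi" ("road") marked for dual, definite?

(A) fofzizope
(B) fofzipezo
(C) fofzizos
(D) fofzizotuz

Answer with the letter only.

A

Attach definiteness definite -zo → fofzizo.
Attach number dual -pe → fofzizope.
Vowel deletion: no change.
So the correct form is fofzizope, option (A).
(D) fofzizotuz is wrong: it uses singular instead of dual for number.
(B) fofzipezo is wrong: it has the affixes in the wrong order.
(C) fofzizos is wrong: it uses plural instead of dual for number.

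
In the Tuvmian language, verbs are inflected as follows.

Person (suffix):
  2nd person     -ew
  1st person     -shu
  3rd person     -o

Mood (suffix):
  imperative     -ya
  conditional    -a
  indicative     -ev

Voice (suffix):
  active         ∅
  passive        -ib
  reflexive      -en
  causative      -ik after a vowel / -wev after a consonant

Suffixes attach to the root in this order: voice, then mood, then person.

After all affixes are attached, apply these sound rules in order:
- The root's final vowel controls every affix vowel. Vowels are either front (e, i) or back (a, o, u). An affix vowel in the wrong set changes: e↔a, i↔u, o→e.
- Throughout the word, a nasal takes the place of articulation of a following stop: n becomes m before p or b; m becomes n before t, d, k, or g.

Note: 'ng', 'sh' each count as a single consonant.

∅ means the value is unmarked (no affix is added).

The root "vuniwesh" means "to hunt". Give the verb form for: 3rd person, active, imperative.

voice = active: zero marking, form stays vuniwesh.
Attach mood imperative -ya → vuniweshya.
Attach person 3rd person -o → vuniweshyao.
Apply vowel harmony: vuniweshyao → vuniweshyee.
Nasal assimilation: no change.

vuniweshyee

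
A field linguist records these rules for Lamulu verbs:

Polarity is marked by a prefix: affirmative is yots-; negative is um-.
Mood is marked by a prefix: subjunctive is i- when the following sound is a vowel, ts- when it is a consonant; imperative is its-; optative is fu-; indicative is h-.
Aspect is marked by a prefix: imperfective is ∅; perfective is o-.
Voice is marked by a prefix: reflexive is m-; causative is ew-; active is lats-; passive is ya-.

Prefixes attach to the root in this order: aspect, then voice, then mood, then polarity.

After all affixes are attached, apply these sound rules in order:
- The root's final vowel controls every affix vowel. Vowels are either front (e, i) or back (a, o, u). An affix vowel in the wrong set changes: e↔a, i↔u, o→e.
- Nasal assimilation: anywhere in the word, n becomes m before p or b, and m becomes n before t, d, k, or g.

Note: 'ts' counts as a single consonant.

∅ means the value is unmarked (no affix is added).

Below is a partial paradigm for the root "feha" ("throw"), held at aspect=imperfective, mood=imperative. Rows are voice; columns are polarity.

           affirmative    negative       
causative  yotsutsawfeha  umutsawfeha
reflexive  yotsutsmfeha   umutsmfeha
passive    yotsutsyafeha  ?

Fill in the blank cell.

aspect = imperfective: zero marking, form stays feha.
Attach voice passive ya- → yafeha.
Attach mood imperative its- → itsyafeha.
Attach polarity negative um- → umitsyafeha.
Apply vowel harmony: umitsyafeha → umutsyafeha.
Nasal assimilation: no change.

umutsyafeha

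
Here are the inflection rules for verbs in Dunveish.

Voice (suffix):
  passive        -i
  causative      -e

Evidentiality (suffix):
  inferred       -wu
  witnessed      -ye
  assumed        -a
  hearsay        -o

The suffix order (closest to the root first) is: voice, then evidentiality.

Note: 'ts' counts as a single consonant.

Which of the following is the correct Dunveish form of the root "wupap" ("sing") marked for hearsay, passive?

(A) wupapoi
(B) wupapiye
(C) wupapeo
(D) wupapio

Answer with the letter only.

Attach voice passive -i → wupapi.
Attach evidentiality hearsay -o → wupapio.
So the correct form is wupapio, option (D).
(C) wupapeo is wrong: it uses causative instead of passive for voice.
(B) wupapiye is wrong: it uses witnessed instead of hearsay for evidentiality.
(A) wupapoi is wrong: it has the affixes in the wrong order.

D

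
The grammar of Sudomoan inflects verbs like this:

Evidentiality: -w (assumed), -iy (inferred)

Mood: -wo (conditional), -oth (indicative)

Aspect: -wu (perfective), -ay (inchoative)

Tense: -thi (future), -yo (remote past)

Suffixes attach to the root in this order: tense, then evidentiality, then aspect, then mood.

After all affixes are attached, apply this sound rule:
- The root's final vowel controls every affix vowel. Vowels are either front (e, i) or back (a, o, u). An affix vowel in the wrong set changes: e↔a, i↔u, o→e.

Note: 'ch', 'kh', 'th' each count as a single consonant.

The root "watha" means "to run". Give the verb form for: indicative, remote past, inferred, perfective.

Attach tense remote past -yo → wathayo.
Attach evidentiality inferred -iy → wathayoiy.
Attach aspect perfective -wu → wathayoiywu.
Attach mood indicative -oth → wathayoiywuoth.
Apply vowel harmony: wathayoiywuoth → wathayouywuoth.

wathayouywuoth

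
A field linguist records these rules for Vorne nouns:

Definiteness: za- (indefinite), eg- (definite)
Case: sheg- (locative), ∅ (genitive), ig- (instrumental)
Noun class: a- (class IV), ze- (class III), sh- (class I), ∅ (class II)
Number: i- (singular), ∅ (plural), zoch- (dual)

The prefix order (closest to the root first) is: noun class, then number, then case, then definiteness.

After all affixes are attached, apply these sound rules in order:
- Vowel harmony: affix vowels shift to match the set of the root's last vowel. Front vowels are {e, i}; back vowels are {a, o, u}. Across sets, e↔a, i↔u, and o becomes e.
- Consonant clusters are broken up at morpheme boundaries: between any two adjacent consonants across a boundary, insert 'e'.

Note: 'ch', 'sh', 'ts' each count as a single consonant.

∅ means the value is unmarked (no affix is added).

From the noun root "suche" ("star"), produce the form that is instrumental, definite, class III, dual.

Attach noun class class III ze- → zesuche.
Attach number dual zoch- → zochzesuche.
Attach case instrumental ig- → igzochzesuche.
Attach definiteness definite eg- → egigzochzesuche.
Apply vowel harmony: egigzochzesuche → egigzechzesuche.
Apply epenthesis: egigzechzesuche → egigezechezesuche.

egigezechezesuche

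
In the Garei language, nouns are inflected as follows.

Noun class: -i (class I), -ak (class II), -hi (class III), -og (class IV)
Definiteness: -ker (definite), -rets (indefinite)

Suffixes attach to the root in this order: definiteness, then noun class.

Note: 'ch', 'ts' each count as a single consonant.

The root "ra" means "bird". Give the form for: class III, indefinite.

Attach definiteness indefinite -rets → rarets.
Attach noun class class III -hi → raretshi.

raretshi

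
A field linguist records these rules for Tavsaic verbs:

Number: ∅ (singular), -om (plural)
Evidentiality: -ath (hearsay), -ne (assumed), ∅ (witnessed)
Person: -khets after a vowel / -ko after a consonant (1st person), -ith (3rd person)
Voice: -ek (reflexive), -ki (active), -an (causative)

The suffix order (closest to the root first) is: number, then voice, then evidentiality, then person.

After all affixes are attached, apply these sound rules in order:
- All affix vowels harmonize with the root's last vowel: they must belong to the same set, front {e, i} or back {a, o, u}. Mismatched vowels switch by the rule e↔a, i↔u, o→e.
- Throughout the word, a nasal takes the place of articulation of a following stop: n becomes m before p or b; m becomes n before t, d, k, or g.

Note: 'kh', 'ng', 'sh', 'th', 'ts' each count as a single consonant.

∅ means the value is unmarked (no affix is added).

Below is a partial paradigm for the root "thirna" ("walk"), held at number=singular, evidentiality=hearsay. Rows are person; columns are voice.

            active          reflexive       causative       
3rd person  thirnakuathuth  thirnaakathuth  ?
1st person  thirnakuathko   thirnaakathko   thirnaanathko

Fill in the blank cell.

thirnaanathuth

number = singular: zero marking, form stays thirna.
Attach voice causative -an → thirnaan.
Attach evidentiality hearsay -ath → thirnaanath.
Attach person 3rd person -ith → thirnaanathith.
Apply vowel harmony: thirnaanathith → thirnaanathuth.
Nasal assimilation: no change.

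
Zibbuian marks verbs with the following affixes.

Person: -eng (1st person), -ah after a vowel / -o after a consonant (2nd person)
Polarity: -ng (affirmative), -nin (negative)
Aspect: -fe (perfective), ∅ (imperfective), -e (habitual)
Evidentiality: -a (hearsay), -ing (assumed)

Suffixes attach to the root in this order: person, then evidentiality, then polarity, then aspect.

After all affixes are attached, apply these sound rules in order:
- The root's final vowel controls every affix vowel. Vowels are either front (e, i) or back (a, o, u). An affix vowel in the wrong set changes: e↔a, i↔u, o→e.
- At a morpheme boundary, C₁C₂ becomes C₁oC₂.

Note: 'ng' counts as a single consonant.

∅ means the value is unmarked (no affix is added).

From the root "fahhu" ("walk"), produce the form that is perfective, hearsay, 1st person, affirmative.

fahhuangangofa

Attach person 1st person -eng → fahhueng.
Attach evidentiality hearsay -a → fahhuenga.
Attach polarity affirmative -ng → fahhuengang.
Attach aspect perfective -fe → fahhuengangfe.
Apply vowel harmony: fahhuengangfe → fahhuangangfa.
Apply epenthesis: fahhuangangfa → fahhuangangofa.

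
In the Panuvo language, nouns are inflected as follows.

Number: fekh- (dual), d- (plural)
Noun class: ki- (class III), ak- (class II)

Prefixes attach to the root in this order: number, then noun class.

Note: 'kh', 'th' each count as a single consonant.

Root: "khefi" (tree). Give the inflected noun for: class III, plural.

Attach number plural d- → dkhefi.
Attach noun class class III ki- → kidkhefi.

kidkhefi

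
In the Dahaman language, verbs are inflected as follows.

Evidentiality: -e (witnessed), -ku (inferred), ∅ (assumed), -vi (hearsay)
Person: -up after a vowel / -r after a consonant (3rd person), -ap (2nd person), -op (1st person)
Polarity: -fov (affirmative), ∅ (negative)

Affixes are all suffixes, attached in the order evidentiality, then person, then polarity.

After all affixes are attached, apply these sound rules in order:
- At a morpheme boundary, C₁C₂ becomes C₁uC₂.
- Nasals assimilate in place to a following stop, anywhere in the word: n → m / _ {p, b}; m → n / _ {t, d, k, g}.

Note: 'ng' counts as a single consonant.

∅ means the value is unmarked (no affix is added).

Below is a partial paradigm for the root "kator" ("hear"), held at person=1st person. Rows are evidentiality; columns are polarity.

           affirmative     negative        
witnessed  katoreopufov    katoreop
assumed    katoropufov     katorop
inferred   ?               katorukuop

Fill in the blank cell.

Attach evidentiality inferred -ku → katorku.
Attach person 1st person -op → katorkuop.
Attach polarity affirmative -fov → katorkuopfov.
Apply epenthesis: katorkuopfov → katorukuopufov.
Nasal assimilation: no change.

katorukuopufov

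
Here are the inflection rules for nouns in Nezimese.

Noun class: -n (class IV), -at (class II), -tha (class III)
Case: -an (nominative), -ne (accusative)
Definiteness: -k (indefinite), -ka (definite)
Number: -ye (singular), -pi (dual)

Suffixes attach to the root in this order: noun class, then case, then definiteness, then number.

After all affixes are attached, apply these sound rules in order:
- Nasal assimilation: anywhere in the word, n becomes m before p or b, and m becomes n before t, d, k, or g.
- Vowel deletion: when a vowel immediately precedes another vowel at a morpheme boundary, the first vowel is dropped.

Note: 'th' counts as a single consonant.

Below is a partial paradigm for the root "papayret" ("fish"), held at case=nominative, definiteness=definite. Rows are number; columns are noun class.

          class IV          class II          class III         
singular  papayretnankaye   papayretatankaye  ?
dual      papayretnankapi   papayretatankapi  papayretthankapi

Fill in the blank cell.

Attach noun class class III -tha → papayrettha.
Attach case nominative -an → papayretthaan.
Attach definiteness definite -ka → papayretthaanka.
Attach number singular -ye → papayretthaankaye.
Nasal assimilation: no change.
Apply vowel deletion: papayretthaankaye → papayretthankaye.

papayretthankaye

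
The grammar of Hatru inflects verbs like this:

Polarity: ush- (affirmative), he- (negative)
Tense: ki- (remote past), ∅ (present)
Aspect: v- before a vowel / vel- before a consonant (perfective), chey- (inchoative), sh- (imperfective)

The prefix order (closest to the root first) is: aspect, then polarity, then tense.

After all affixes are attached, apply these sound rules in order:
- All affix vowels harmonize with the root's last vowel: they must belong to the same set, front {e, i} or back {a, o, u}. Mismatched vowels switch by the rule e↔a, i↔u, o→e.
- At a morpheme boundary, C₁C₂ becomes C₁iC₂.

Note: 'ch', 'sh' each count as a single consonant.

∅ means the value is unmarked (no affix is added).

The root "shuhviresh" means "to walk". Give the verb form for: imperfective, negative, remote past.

Attach aspect imperfective sh- → shshuhviresh.
Attach polarity negative he- → heshshuhviresh.
Attach tense remote past ki- → kiheshshuhviresh.
Vowel harmony: no change.
Apply epenthesis: kiheshshuhviresh → kiheshishuhviresh.

kiheshishuhviresh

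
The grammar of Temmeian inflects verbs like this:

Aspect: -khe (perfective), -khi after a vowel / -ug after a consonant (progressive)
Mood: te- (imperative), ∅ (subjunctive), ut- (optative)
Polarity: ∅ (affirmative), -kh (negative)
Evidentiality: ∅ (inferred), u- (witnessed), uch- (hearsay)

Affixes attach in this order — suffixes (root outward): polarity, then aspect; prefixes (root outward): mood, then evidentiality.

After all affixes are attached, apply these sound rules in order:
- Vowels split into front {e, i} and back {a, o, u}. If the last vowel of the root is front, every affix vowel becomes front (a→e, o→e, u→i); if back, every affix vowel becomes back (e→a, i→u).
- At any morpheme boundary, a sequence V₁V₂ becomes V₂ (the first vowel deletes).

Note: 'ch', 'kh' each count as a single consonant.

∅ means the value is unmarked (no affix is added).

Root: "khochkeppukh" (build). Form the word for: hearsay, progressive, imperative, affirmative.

Attach mood imperative te- → tekhochkeppukh.
polarity = affirmative: zero marking, form stays tekhochkeppukh.
Attach aspect progressive -ug (after consonant 'kh') → tekhochkeppukhug.
Attach evidentiality hearsay uch- → uchtekhochkeppukhug.
Apply vowel harmony: uchtekhochkeppukhug → uchtakhochkeppukhug.
Vowel deletion: no change.

uchtakhochkeppukhug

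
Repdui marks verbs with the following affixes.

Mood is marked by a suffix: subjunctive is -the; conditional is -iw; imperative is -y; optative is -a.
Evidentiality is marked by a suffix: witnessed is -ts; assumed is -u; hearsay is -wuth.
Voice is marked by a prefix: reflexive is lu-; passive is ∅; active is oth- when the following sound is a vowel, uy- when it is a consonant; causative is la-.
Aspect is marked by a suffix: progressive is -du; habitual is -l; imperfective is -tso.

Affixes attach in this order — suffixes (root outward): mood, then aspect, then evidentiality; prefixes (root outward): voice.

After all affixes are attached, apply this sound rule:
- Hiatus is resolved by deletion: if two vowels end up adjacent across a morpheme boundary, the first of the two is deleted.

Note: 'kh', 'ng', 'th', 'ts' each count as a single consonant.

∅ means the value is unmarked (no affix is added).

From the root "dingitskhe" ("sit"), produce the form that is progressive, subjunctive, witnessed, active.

Attach mood subjunctive -the → dingitskhethe.
Attach aspect progressive -du → dingitskhethedu.
Attach evidentiality witnessed -ts → dingitskhetheduts.
Attach voice active uy- (before consonant 'd') → uydingitskhetheduts.
Vowel deletion: no change.

uydingitskhetheduts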